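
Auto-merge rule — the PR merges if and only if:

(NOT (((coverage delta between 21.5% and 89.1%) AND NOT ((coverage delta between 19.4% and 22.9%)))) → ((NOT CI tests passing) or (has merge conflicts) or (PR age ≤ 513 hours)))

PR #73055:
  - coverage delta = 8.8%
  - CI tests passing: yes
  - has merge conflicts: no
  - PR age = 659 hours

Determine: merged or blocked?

Atomic conditions:
  coverage delta between 21.5% and 89.1%: 8.8 in [21.5, 89.1] is false
  coverage delta between 19.4% and 22.9%: 8.8 in [19.4, 22.9] is false
  NOT CI tests passing: yes → false
  has merge conflicts: no → false
  PR age ≤ 513 hours: 659 ≤ 513 is false
Combine:
[1.1.2] NOT false = true
[1.1] false AND true = false
[1] NOT false = true
[2] false OR false OR false = false
[root] true → false = false
Overall: false → blocked

Blocked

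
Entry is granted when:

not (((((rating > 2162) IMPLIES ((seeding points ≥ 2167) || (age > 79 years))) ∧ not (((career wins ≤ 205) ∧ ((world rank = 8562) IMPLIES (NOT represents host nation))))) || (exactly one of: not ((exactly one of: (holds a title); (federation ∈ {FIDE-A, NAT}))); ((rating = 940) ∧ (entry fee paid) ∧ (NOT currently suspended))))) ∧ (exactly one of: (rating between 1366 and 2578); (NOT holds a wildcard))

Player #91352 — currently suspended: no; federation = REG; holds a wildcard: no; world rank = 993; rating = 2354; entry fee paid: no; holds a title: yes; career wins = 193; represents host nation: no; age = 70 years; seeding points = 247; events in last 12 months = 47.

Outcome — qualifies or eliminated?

Atomic conditions:
  rating > 2162: 2354 > 2162 is true
  seeding points ≥ 2167: 247 ≥ 2167 is false
  age > 79 years: 70 > 79 is false
  career wins ≤ 205: 193 ≤ 205 is true
  world rank = 8562: 993 == 8562 is false
  NOT represents host nation: no → true
  holds a title: yes → true
  federation ∈ {FIDE-A, NAT}: REG is not in the set → false
  rating = 940: 2354 == 940 is false
  entry fee paid: no → false
  NOT currently suspended: no → true
  rating between 1366 and 2578: 2354 in [1366, 2578] is true
  NOT holds a wildcard: no → true
Combine:
[1.1.1.1.2] false OR false = false
[1.1.1.1] true → false = false
[1.1.1.2.1.2] false → true (antecedent false ⇒ implication holds) = true
[1.1.1.2.1] true AND true = true
[1.1.1.2] NOT true = false
[1.1.1] false AND false = false
[1.1.2.1.1] exactly-one(true, false) = true
[1.1.2.1] NOT true = false
[1.1.2.2] false AND false AND true = false
[1.1.2] exactly-one(false, false) = false
[1.1] false OR false = false
[1] NOT false = true
[2] exactly-one(true, true) = false
[root] true AND false = false
Overall: false → eliminated

Eliminated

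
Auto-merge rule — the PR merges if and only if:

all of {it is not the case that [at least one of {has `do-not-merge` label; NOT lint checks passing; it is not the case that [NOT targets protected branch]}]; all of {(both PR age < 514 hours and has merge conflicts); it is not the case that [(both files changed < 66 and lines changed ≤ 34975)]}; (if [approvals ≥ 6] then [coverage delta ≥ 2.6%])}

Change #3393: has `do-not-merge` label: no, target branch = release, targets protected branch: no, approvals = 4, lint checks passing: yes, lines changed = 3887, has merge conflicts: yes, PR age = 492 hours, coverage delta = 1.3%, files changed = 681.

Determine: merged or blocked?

Merged

Atomic conditions:
  has `do-not-merge` label: no → false
  NOT lint checks passing: yes → false
  NOT targets protected branch: no → true
  PR age < 514 hours: 492 < 514 is true
  has merge conflicts: yes → true
  files changed < 66: 681 < 66 is false
  lines changed ≤ 34975: 3887 ≤ 34975 is true
  approvals ≥ 6: 4 ≥ 6 is false
  coverage delta ≥ 2.6%: 1.3 ≥ 2.6 is false
Combine:
[1.1.3] NOT true = false
[1.1] false OR false OR false = false
[1] NOT false = true
[2.1] true AND true = true
[2.2.1] false AND true = false
[2.2] NOT false = true
[2] true AND true = true
[3] false → false (antecedent false ⇒ implication holds) = true
[root] true AND true AND true = true
Overall: true → merged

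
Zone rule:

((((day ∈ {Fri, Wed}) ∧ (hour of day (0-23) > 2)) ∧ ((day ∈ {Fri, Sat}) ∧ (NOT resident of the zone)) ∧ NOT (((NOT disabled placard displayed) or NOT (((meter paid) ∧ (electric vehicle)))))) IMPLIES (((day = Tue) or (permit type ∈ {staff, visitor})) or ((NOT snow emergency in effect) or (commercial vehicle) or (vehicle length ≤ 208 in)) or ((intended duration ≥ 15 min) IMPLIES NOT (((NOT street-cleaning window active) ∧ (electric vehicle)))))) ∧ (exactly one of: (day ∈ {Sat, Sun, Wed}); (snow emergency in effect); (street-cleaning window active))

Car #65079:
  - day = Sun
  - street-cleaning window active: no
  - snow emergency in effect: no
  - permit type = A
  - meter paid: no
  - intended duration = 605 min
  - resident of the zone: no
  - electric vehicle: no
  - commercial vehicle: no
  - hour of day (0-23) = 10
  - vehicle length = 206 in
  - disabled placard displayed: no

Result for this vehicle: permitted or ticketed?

Permitted

Atomic conditions:
  day ∈ {Fri, Wed}: Sun is not in the set → false
  hour of day (0-23) > 2: 10 > 2 is true
  day ∈ {Fri, Sat}: Sun is not in the set → false
  NOT resident of the zone: no → true
  NOT disabled placard displayed: no → true
  meter paid: no → false
  electric vehicle: no → false
  day = Tue: Sun == Tue is false
  permit type ∈ {staff, visitor}: A is not in the set → false
  NOT snow emergency in effect: no → true
  commercial vehicle: no → false
  vehicle length ≤ 208 in: 206 ≤ 208 is true
  intended duration ≥ 15 min: 605 ≥ 15 is true
  NOT street-cleaning window active: no → true
  day ∈ {Sat, Sun, Wed}: Sun is in the set → true
  snow emergency in effect: no → false
  street-cleaning window active: no → false
Combine:
[1.1.1] false AND true = false
[1.1.2] false AND true = false
[1.1.3.1.2.1] false AND false = false
[1.1.3.1.2] NOT false = true
[1.1.3.1] true OR true = true
[1.1.3] NOT true = false
[1.1] false AND false AND false = false
[1.2.1] false OR false = false
[1.2.2] true OR false OR true = true
[1.2.3.2.1] true AND false = false
[1.2.3.2] NOT false = true
[1.2.3] true → true = true
[1.2] false OR true OR true = true
[1] false → true (antecedent false ⇒ implication holds) = true
[2] exactly-one(true, false, false) = true
[root] true AND true = true
Overall: true → permitted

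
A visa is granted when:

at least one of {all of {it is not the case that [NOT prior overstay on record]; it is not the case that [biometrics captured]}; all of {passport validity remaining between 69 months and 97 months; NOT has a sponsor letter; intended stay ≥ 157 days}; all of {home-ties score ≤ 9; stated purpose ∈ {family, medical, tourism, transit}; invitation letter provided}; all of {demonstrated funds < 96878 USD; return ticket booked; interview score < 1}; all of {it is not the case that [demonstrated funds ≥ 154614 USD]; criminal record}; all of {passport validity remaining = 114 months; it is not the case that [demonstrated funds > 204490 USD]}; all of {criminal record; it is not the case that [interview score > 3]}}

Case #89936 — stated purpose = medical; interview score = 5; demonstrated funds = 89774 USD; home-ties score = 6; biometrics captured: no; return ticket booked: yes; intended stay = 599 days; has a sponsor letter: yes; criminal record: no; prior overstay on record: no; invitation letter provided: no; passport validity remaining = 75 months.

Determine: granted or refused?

Refused

Atomic conditions:
  NOT prior overstay on record: no → true
  biometrics captured: no → false
  passport validity remaining between 69 months and 97 months: 75 in [69, 97] is true
  NOT has a sponsor letter: yes → false
  intended stay ≥ 157 days: 599 ≥ 157 is true
  home-ties score ≤ 9: 6 ≤ 9 is true
  stated purpose ∈ {family, medical, tourism, transit}: medical is in the set → true
  invitation letter provided: no → false
  demonstrated funds < 96878 USD: 89774 < 96878 is true
  return ticket booked: yes → true
  interview score < 1: 5 < 1 is false
  demonstrated funds ≥ 154614 USD: 89774 ≥ 154614 is false
  criminal record: no → false
  passport validity remaining = 114 months: 75 == 114 is false
  demonstrated funds > 204490 USD: 89774 > 204490 is false
  interview score > 3: 5 > 3 is true
Combine:
[1.1] NOT true = false
[1.2] NOT false = true
[1] false AND true = false
[2] true AND false AND true = false
[3] true AND true AND false = false
[4] true AND true AND false = false
[5.1] NOT false = true
[5] true AND false = false
[6.2] NOT false = true
[6] false AND true = false
[7.2] NOT true = false
[7] false AND false = false
[root] false OR false OR false OR false OR false OR false OR false = false
Overall: false → refused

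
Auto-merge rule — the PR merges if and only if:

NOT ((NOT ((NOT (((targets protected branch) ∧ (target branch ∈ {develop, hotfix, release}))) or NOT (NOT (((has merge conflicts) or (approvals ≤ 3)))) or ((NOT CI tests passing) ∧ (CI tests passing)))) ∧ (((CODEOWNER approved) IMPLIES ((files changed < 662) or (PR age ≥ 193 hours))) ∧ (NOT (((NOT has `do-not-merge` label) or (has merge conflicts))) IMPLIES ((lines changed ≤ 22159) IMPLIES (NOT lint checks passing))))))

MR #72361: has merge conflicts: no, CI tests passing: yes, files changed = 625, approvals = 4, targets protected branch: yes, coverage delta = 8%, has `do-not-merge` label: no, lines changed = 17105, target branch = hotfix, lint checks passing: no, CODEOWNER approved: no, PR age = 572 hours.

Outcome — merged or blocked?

Atomic conditions:
  targets protected branch: yes → true
  target branch ∈ {develop, hotfix, release}: hotfix is in the set → true
  has merge conflicts: no → false
  approvals ≤ 3: 4 ≤ 3 is false
  NOT CI tests passing: yes → false
  CI tests passing: yes → true
  CODEOWNER approved: no → false
  files changed < 662: 625 < 662 is true
  PR age ≥ 193 hours: 572 ≥ 193 is true
  NOT has `do-not-merge` label: no → true
  lines changed ≤ 22159: 17105 ≤ 22159 is true
  NOT lint checks passing: no → true
Combine:
[1.1.1.1.1] true AND true = true
[1.1.1.1] NOT true = false
[1.1.1.2.1.1] false OR false = false
[1.1.1.2.1] NOT false = true
[1.1.1.2] NOT true = false
[1.1.1.3] false AND true = false
[1.1.1] false OR false OR false = false
[1.1] NOT false = true
[1.2.1.2] true OR true = true
[1.2.1] false → true (antecedent false ⇒ implication holds) = true
[1.2.2.1.1] true OR false = true
[1.2.2.1] NOT true = false
[1.2.2.2] true → true = true
[1.2.2] false → true (antecedent false ⇒ implication holds) = true
[1.2] true AND true = true
[1] true AND true = true
[root] NOT true = false
Overall: false → blocked

Blocked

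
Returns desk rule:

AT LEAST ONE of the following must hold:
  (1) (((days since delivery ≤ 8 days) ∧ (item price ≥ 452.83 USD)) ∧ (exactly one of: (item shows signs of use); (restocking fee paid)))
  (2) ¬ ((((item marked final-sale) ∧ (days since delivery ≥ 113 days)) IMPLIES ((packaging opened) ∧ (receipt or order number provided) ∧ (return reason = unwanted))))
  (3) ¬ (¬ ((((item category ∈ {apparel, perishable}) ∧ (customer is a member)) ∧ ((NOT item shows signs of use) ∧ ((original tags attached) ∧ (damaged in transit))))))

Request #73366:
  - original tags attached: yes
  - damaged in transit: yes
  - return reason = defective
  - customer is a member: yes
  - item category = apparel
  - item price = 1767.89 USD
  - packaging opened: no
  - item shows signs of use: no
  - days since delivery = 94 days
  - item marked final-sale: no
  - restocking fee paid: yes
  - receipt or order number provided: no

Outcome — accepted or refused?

Accepted

Atomic conditions:
  days since delivery ≤ 8 days: 94 ≤ 8 is false
  item price ≥ 452.83 USD: 1767.89 ≥ 452.83 is true
  item shows signs of use: no → false
  restocking fee paid: yes → true
  item marked final-sale: no → false
  days since delivery ≥ 113 days: 94 ≥ 113 is false
  packaging opened: no → false
  receipt or order number provided: no → false
  return reason = unwanted: defective == unwanted is false
  item category ∈ {apparel, perishable}: apparel is in the set → true
  customer is a member: yes → true
  NOT item shows signs of use: no → true
  original tags attached: yes → true
  damaged in transit: yes → true
Combine:
[1.1] false AND true = false
[1.2] exactly-one(false, true) = true
[1] false AND true = false
[2.1.1] false AND false = false
[2.1.2] false AND false AND false = false
[2.1] false → false (antecedent false ⇒ implication holds) = true
[2] NOT true = false
[3.1.1.1] true AND true = true
[3.1.1.2.2] true AND true = true
[3.1.1.2] true AND true = true
[3.1.1] true AND true = true
[3.1] NOT true = false
[3] NOT false = true
[root] false OR false OR true = true
Overall: true → accepted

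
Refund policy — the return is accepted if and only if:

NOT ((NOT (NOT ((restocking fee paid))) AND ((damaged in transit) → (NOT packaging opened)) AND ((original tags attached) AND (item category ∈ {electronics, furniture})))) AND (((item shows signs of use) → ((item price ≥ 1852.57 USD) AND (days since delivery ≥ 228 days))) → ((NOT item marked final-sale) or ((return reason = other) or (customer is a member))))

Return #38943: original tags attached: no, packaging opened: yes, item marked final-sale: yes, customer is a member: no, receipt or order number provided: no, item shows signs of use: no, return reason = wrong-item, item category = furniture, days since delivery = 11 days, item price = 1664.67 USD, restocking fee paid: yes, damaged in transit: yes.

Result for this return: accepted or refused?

Refused

Atomic conditions:
  restocking fee paid: yes → true
  damaged in transit: yes → true
  NOT packaging opened: yes → false
  original tags attached: no → false
  item category ∈ {electronics, furniture}: furniture is in the set → true
  item shows signs of use: no → false
  item price ≥ 1852.57 USD: 1664.67 ≥ 1852.57 is false
  days since delivery ≥ 228 days: 11 ≥ 228 is false
  NOT item marked final-sale: yes → false
  return reason = other: wrong-item == other is false
  customer is a member: no → false
Combine:
[1.1.1.1] NOT true = false
[1.1.1] NOT false = true
[1.1.2] true → false = false
[1.1.3] false AND true = false
[1.1] true AND false AND false = false
[1] NOT false = true
[2.1.2] false AND false = false
[2.1] false → false (antecedent false ⇒ implication holds) = true
[2.2.2] false OR false = false
[2.2] false OR false = false
[2] true → false = false
[root] true AND false = false
Overall: false → refused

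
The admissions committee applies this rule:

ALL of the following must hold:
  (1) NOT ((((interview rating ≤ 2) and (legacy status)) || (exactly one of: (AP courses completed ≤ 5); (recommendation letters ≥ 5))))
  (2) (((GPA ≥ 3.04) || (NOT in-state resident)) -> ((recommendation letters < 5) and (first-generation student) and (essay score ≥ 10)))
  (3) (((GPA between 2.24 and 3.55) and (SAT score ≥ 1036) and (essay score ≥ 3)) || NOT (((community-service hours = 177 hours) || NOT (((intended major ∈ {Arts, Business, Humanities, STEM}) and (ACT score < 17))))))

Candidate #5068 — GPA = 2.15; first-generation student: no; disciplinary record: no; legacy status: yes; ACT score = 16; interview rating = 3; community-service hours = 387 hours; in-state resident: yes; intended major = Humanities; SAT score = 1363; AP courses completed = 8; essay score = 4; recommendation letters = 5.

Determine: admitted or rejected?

Atomic conditions:
  interview rating ≤ 2: 3 ≤ 2 is false
  legacy status: yes → true
  AP courses completed ≤ 5: 8 ≤ 5 is false
  recommendation letters ≥ 5: 5 ≥ 5 is true
  GPA ≥ 3.04: 2.15 ≥ 3.04 is false
  NOT in-state resident: yes → false
  recommendation letters < 5: 5 < 5 is false
  first-generation student: no → false
  essay score ≥ 10: 4 ≥ 10 is false
  GPA between 2.24 and 3.55: 2.15 in [2.24, 3.55] is false
  SAT score ≥ 1036: 1363 ≥ 1036 is true
  essay score ≥ 3: 4 ≥ 3 is true
  community-service hours = 177 hours: 387 == 177 is false
  intended major ∈ {Arts, Business, Humanities, STEM}: Humanities is in the set → true
  ACT score < 17: 16 < 17 is true
Combine:
[1.1.1] false AND true = false
[1.1.2] exactly-one(false, true) = true
[1.1] false OR true = true
[1] NOT true = false
[2.1] false OR false = false
[2.2] false AND false AND false = false
[2] false → false (antecedent false ⇒ implication holds) = true
[3.1] false AND true AND true = false
[3.2.1.2.1] true AND true = true
[3.2.1.2] NOT true = false
[3.2.1] false OR false = false
[3.2] NOT false = true
[3] false OR true = true
[root] false AND true AND true = false
Overall: false → rejected

Rejected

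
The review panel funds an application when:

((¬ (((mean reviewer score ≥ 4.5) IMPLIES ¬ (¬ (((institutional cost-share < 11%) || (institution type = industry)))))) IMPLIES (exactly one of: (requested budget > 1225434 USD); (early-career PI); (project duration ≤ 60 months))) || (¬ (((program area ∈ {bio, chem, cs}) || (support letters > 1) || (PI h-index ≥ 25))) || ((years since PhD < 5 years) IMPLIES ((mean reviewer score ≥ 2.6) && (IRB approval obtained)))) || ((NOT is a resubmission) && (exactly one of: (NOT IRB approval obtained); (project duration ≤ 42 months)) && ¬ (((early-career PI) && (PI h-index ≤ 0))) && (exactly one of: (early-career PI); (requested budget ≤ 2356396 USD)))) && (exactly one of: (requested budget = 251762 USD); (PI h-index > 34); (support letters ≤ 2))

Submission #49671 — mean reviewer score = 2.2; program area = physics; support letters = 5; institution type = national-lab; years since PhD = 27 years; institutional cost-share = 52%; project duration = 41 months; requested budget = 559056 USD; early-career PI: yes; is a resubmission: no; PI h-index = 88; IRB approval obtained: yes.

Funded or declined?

Atomic conditions:
  mean reviewer score ≥ 4.5: 2.2 ≥ 4.5 is false
  institutional cost-share < 11%: 52 < 11 is false
  institution type = industry: national-lab == industry is false
  requested budget > 1225434 USD: 559056 > 1225434 is false
  early-career PI: yes → true
  project duration ≤ 60 months: 41 ≤ 60 is true
  program area ∈ {bio, chem, cs}: physics is not in the set → false
  support letters > 1: 5 > 1 is true
  PI h-index ≥ 25: 88 ≥ 25 is true
  years since PhD < 5 years: 27 < 5 is false
  mean reviewer score ≥ 2.6: 2.2 ≥ 2.6 is false
  IRB approval obtained: yes → true
  NOT is a resubmission: no → true
  NOT IRB approval obtained: yes → false
  project duration ≤ 42 months: 41 ≤ 42 is true
  PI h-index ≤ 0: 88 ≤ 0 is false
  requested budget ≤ 2356396 USD: 559056 ≤ 2356396 is true
  requested budget = 251762 USD: 559056 == 251762 is false
  PI h-index > 34: 88 > 34 is true
  support letters ≤ 2: 5 ≤ 2 is false
Combine:
[1.1.1.1.2.1.1] false OR false = false
[1.1.1.1.2.1] NOT false = true
[1.1.1.1.2] NOT true = false
[1.1.1.1] false → false (antecedent false ⇒ implication holds) = true
[1.1.1] NOT true = false
[1.1.2] exactly-one(false, true, true) = false
[1.1] false → false (antecedent false ⇒ implication holds) = true
[1.2.1.1] false OR true OR true = true
[1.2.1] NOT true = false
[1.2.2.2] false AND true = false
[1.2.2] false → false (antecedent false ⇒ implication holds) = true
[1.2] false OR true = true
[1.3.2] exactly-one(false, true) = true
[1.3.3.1] true AND false = false
[1.3.3] NOT false = true
[1.3.4] exactly-one(true, true) = false
[1.3] true AND true AND true AND false = false
[1] true OR true OR false = true
[2] exactly-one(false, true, false) = true
[root] true AND true = true
Overall: true → funded

Funded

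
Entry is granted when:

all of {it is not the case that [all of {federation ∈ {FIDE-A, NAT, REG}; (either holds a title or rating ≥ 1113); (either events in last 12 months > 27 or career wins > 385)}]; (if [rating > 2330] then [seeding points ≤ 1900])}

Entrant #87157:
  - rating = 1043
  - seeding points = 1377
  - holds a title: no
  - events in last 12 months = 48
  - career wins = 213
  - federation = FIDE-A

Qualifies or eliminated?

Qualifies

Atomic conditions:
  federation ∈ {FIDE-A, NAT, REG}: FIDE-A is in the set → true
  holds a title: no → false
  rating ≥ 1113: 1043 ≥ 1113 is false
  events in last 12 months > 27: 48 > 27 is true
  career wins > 385: 213 > 385 is false
  rating > 2330: 1043 > 2330 is false
  seeding points ≤ 1900: 1377 ≤ 1900 is true
Combine:
[1.1.2] false OR false = false
[1.1.3] true OR false = true
[1.1] true AND false AND true = false
[1] NOT false = true
[2] false → true (antecedent false ⇒ implication holds) = true
[root] true AND true = true
Overall: true → qualifies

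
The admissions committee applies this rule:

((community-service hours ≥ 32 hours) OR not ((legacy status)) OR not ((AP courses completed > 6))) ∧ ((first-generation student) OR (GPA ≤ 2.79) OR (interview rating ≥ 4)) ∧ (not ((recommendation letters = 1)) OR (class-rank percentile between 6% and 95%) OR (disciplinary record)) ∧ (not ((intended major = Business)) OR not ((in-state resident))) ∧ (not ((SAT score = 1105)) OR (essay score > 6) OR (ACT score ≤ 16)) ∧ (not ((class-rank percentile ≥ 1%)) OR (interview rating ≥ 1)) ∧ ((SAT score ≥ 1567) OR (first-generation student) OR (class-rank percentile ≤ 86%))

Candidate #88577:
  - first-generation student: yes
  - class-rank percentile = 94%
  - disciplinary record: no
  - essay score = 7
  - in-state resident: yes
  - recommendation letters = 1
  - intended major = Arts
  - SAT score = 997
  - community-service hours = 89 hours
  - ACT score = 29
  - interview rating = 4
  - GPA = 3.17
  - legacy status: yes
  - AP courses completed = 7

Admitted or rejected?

Atomic conditions:
  community-service hours ≥ 32 hours: 89 ≥ 32 is true
  legacy status: yes → true
  AP courses completed > 6: 7 > 6 is true
  first-generation student: yes → true
  GPA ≤ 2.79: 3.17 ≤ 2.79 is false
  interview rating ≥ 4: 4 ≥ 4 is true
  recommendation letters = 1: 1 == 1 is true
  class-rank percentile between 6% and 95%: 94 in [6, 95] is true
  disciplinary record: no → false
  intended major = Business: Arts == Business is false
  in-state resident: yes → true
  SAT score = 1105: 997 == 1105 is false
  essay score > 6: 7 > 6 is true
  ACT score ≤ 16: 29 ≤ 16 is false
  class-rank percentile ≥ 1%: 94 ≥ 1 is true
  interview rating ≥ 1: 4 ≥ 1 is true
  SAT score ≥ 1567: 997 ≥ 1567 is false
  class-rank percentile ≤ 86%: 94 ≤ 86 is false
Combine:
[1.2] NOT true = false
[1.3] NOT true = false
[1] true OR false OR false = true
[2] true OR false OR true = true
[3.1] NOT true = false
[3] false OR true OR false = true
[4.1] NOT false = true
[4.2] NOT true = false
[4] true OR false = true
[5.1] NOT false = true
[5] true OR true OR false = true
[6.1] NOT true = false
[6] false OR true = true
[7] false OR true OR false = true
[root] true AND true AND true AND true AND true AND true AND true = true
Overall: true → admitted

Admitted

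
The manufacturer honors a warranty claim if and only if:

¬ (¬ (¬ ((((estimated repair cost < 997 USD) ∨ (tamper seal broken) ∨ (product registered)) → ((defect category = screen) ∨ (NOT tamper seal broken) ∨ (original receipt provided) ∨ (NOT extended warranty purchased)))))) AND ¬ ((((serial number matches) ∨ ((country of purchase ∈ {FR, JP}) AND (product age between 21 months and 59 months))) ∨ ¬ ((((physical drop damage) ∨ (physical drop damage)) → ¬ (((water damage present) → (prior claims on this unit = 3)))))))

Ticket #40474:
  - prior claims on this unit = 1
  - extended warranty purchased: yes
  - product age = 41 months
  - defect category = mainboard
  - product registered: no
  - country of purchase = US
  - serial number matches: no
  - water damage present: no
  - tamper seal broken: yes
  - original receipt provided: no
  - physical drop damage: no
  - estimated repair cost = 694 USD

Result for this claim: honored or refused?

Honored

Atomic conditions:
  estimated repair cost < 997 USD: 694 < 997 is true
  tamper seal broken: yes → true
  product registered: no → false
  defect category = screen: mainboard == screen is false
  NOT tamper seal broken: yes → false
  original receipt provided: no → false
  NOT extended warranty purchased: yes → false
  serial number matches: no → false
  country of purchase ∈ {FR, JP}: US is not in the set → false
  product age between 21 months and 59 months: 41 in [21, 59] is true
  physical drop damage: no → false
  water damage present: no → false
  prior claims on this unit = 3: 1 == 3 is false
Combine:
[1.1.1.1.1] true OR true OR false = true
[1.1.1.1.2] false OR false OR false OR false = false
[1.1.1.1] true → false = false
[1.1.1] NOT false = true
[1.1] NOT true = false
[1] NOT false = true
[2.1.1.2] false AND true = false
[2.1.1] false OR false = false
[2.1.2.1.1] false OR false = false
[2.1.2.1.2.1] false → false (antecedent false ⇒ implication holds) = true
[2.1.2.1.2] NOT true = false
[2.1.2.1] false → false (antecedent false ⇒ implication holds) = true
[2.1.2] NOT true = false
[2.1] false OR false = false
[2] NOT false = true
[root] true AND true = true
Overall: true → honored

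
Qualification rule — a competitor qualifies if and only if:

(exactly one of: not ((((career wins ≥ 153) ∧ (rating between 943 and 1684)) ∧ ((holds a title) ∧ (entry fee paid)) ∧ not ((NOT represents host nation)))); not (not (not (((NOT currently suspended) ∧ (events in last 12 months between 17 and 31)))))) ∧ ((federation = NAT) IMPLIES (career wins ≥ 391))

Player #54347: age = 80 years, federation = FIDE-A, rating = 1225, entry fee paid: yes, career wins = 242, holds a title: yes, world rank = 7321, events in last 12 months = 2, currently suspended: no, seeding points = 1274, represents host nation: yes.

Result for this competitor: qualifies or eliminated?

Qualifies

Atomic conditions:
  career wins ≥ 153: 242 ≥ 153 is true
  rating between 943 and 1684: 1225 in [943, 1684] is true
  holds a title: yes → true
  entry fee paid: yes → true
  NOT represents host nation: yes → false
  NOT currently suspended: no → true
  events in last 12 months between 17 and 31: 2 in [17, 31] is false
  federation = NAT: FIDE-A == NAT is false
  career wins ≥ 391: 242 ≥ 391 is false
Combine:
[1.1.1.1] true AND true = true
[1.1.1.2] true AND true = true
[1.1.1.3] NOT false = true
[1.1.1] true AND true AND true = true
[1.1] NOT true = false
[1.2.1.1.1] true AND false = false
[1.2.1.1] NOT false = true
[1.2.1] NOT true = false
[1.2] NOT false = true
[1] exactly-one(false, true) = true
[2] false → false (antecedent false ⇒ implication holds) = true
[root] true AND true = true
Overall: true → qualifies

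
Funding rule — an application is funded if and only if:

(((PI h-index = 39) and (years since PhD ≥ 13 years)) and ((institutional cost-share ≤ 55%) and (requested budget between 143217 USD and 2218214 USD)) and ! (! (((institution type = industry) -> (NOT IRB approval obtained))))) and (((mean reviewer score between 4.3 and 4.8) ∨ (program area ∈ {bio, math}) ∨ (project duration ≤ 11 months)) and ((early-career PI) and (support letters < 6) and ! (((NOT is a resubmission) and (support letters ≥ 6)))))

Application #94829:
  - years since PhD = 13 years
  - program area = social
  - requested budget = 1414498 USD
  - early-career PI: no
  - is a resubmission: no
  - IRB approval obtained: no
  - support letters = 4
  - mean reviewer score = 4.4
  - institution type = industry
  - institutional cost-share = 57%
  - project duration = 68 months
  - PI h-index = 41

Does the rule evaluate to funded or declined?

Declined

Atomic conditions:
  PI h-index = 39: 41 == 39 is false
  years since PhD ≥ 13 years: 13 ≥ 13 is true
  institutional cost-share ≤ 55%: 57 ≤ 55 is false
  requested budget between 143217 USD and 2218214 USD: 1414498 in [143217, 2218214] is true
  institution type = industry: industry == industry is true
  NOT IRB approval obtained: no → true
  mean reviewer score between 4.3 and 4.8: 4.4 in [4.3, 4.8] is true
  program area ∈ {bio, math}: social is not in the set → false
  project duration ≤ 11 months: 68 ≤ 11 is false
  early-career PI: no → false
  support letters < 6: 4 < 6 is true
  NOT is a resubmission: no → true
  support letters ≥ 6: 4 ≥ 6 is false
Combine:
[1.1] false AND true = false
[1.2] false AND true = false
[1.3.1.1] true → true = true
[1.3.1] NOT true = false
[1.3] NOT false = true
[1] false AND false AND true = false
[2.1] true OR false OR false = true
[2.2.3.1] true AND false = false
[2.2.3] NOT false = true
[2.2] false AND true AND true = false
[2] true AND false = false
[root] false AND false = false
Overall: false → declined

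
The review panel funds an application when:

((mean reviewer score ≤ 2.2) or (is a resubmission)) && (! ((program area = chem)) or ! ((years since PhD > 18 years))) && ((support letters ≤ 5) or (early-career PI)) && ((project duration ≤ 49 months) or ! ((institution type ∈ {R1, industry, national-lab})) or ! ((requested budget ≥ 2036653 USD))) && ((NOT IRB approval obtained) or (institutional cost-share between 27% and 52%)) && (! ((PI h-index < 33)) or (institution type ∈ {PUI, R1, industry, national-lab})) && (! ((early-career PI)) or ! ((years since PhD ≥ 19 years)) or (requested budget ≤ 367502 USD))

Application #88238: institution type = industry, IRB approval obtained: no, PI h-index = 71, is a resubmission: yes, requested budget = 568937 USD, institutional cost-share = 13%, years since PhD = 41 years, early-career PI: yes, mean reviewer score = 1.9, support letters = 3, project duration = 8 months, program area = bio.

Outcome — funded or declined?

Declined

Atomic conditions:
  mean reviewer score ≤ 2.2: 1.9 ≤ 2.2 is true
  is a resubmission: yes → true
  program area = chem: bio == chem is false
  years since PhD > 18 years: 41 > 18 is true
  support letters ≤ 5: 3 ≤ 5 is true
  early-career PI: yes → true
  project duration ≤ 49 months: 8 ≤ 49 is true
  institution type ∈ {R1, industry, national-lab}: industry is in the set → true
  requested budget ≥ 2036653 USD: 568937 ≥ 2036653 is false
  NOT IRB approval obtained: no → true
  institutional cost-share between 27% and 52%: 13 in [27, 52] is false
  PI h-index < 33: 71 < 33 is false
  institution type ∈ {PUI, R1, industry, national-lab}: industry is in the set → true
  years since PhD ≥ 19 years: 41 ≥ 19 is true
  requested budget ≤ 367502 USD: 568937 ≤ 367502 is false
Combine:
[1] true OR true = true
[2.1] NOT false = true
[2.2] NOT true = false
[2] true OR false = true
[3] true OR true = true
[4.2] NOT true = false
[4.3] NOT false = true
[4] true OR false OR true = true
[5] true OR false = true
[6.1] NOT false = true
[6] true OR true = true
[7.1] NOT true = false
[7.2] NOT true = false
[7] false OR false OR false = false
[root] true AND true AND true AND true AND true AND true AND false = false
Overall: false → declined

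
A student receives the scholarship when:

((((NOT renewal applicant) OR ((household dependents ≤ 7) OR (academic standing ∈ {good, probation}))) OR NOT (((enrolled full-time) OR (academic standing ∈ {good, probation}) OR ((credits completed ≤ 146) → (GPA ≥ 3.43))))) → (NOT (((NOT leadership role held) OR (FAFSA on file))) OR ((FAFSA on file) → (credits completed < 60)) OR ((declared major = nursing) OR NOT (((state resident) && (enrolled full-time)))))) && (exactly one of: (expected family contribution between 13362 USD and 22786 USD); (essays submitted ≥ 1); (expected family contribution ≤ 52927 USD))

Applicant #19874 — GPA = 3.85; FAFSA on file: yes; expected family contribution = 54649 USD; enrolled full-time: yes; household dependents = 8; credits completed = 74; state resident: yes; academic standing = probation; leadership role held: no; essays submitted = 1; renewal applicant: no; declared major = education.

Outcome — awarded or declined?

Declined

Atomic conditions:
  NOT renewal applicant: no → true
  household dependents ≤ 7: 8 ≤ 7 is false
  academic standing ∈ {good, probation}: probation is in the set → true
  enrolled full-time: yes → true
  credits completed ≤ 146: 74 ≤ 146 is true
  GPA ≥ 3.43: 3.85 ≥ 3.43 is true
  NOT leadership role held: no → true
  FAFSA on file: yes → true
  credits completed < 60: 74 < 60 is false
  declared major = nursing: education == nursing is false
  state resident: yes → true
  expected family contribution between 13362 USD and 22786 USD: 54649 in [13362, 22786] is false
  essays submitted ≥ 1: 1 ≥ 1 is true
  expected family contribution ≤ 52927 USD: 54649 ≤ 52927 is false
Combine:
[1.1.1.2] false OR true = true
[1.1.1] true OR true = true
[1.1.2.1.3] true → true = true
[1.1.2.1] true OR true OR true = true
[1.1.2] NOT true = false
[1.1] true OR false = true
[1.2.1.1] true OR true = true
[1.2.1] NOT true = false
[1.2.2] true → false = false
[1.2.3.2.1] true AND true = true
[1.2.3.2] NOT true = false
[1.2.3] false OR false = false
[1.2] false OR false OR false = false
[1] true → false = false
[2] exactly-one(false, true, false) = true
[root] false AND true = false
Overall: false → declined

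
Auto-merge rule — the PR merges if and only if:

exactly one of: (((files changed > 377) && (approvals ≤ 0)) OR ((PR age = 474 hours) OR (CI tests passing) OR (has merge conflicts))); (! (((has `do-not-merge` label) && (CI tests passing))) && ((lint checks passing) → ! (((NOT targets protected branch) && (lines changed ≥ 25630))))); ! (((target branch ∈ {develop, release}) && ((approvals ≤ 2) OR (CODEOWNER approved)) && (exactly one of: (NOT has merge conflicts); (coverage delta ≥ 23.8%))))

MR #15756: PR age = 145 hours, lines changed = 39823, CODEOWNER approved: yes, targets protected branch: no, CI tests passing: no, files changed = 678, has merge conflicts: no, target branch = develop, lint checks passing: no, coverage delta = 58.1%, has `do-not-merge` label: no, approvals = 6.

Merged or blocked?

Atomic conditions:
  files changed > 377: 678 > 377 is true
  approvals ≤ 0: 6 ≤ 0 is false
  PR age = 474 hours: 145 == 474 is false
  CI tests passing: no → false
  has merge conflicts: no → false
  has `do-not-merge` label: no → false
  lint checks passing: no → false
  NOT targets protected branch: no → true
  lines changed ≥ 25630: 39823 ≥ 25630 is true
  target branch ∈ {develop, release}: develop is in the set → true
  approvals ≤ 2: 6 ≤ 2 is false
  CODEOWNER approved: yes → true
  NOT has merge conflicts: no → true
  coverage delta ≥ 23.8%: 58.1 ≥ 23.8 is true
Combine:
[1.1] true AND false = false
[1.2] false OR false OR false = false
[1] false OR false = false
[2.1.1] false AND false = false
[2.1] NOT false = true
[2.2.2.1] true AND true = true
[2.2.2] NOT true = false
[2.2] false → false (antecedent false ⇒ implication holds) = true
[2] true AND true = true
[3.1.2] false OR true = true
[3.1.3] exactly-one(true, true) = false
[3.1] true AND true AND false = false
[3] NOT false = true
[root] exactly-one(false, true, true) = false
Overall: false → blocked

Blocked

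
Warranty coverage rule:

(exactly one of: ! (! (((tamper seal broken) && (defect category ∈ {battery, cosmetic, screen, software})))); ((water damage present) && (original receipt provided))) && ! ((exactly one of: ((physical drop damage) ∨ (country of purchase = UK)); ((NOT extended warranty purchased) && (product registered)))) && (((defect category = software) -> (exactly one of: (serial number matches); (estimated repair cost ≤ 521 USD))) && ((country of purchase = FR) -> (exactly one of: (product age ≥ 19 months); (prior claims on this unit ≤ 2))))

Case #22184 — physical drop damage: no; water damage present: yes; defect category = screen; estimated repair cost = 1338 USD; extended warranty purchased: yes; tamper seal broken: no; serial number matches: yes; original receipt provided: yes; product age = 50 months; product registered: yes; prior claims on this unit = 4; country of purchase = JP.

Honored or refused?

Honored

Atomic conditions:
  tamper seal broken: no → false
  defect category ∈ {battery, cosmetic, screen, software}: screen is in the set → true
  water damage present: yes → true
  original receipt provided: yes → true
  physical drop damage: no → false
  country of purchase = UK: JP == UK is false
  NOT extended warranty purchased: yes → false
  product registered: yes → true
  defect category = software: screen == software is false
  serial number matches: yes → true
  estimated repair cost ≤ 521 USD: 1338 ≤ 521 is false
  country of purchase = FR: JP == FR is false
  product age ≥ 19 months: 50 ≥ 19 is true
  prior claims on this unit ≤ 2: 4 ≤ 2 is false
Combine:
[1.1.1.1] false AND true = false
[1.1.1] NOT false = true
[1.1] NOT true = false
[1.2] true AND true = true
[1] exactly-one(false, true) = true
[2.1.1] false OR false = false
[2.1.2] false AND true = false
[2.1] exactly-one(false, false) = false
[2] NOT false = true
[3.1.2] exactly-one(true, false) = true
[3.1] false → true (antecedent false ⇒ implication holds) = true
[3.2.2] exactly-one(true, false) = true
[3.2] false → true (antecedent false ⇒ implication holds) = true
[3] true AND true = true
[root] true AND true AND true = true
Overall: true → honored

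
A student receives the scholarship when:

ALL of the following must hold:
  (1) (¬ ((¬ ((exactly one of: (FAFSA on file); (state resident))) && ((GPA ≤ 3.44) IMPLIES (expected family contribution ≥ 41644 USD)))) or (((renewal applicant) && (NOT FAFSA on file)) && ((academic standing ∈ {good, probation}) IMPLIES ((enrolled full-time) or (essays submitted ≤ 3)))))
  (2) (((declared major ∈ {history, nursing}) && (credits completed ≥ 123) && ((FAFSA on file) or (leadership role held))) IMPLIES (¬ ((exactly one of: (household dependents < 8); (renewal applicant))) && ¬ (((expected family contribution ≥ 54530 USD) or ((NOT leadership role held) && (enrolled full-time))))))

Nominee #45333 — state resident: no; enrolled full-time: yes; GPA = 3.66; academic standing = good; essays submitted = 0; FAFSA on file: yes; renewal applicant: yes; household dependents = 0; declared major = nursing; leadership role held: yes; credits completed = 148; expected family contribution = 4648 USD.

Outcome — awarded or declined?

Atomic conditions:
  FAFSA on file: yes → true
  state resident: no → false
  GPA ≤ 3.44: 3.66 ≤ 3.44 is false
  expected family contribution ≥ 41644 USD: 4648 ≥ 41644 is false
  renewal applicant: yes → true
  NOT FAFSA on file: yes → false
  academic standing ∈ {good, probation}: good is in the set → true
  enrolled full-time: yes → true
  essays submitted ≤ 3: 0 ≤ 3 is true
  declared major ∈ {history, nursing}: nursing is in the set → true
  credits completed ≥ 123: 148 ≥ 123 is true
  leadership role held: yes → true
  household dependents < 8: 0 < 8 is true
  expected family contribution ≥ 54530 USD: 4648 ≥ 54530 is false
  NOT leadership role held: yes → false
Combine:
[1.1.1.1.1] exactly-one(true, false) = true
[1.1.1.1] NOT true = false
[1.1.1.2] false → false (antecedent false ⇒ implication holds) = true
[1.1.1] false AND true = false
[1.1] NOT false = true
[1.2.1] true AND false = false
[1.2.2.2] true OR true = true
[1.2.2] true → true = true
[1.2] false AND true = false
[1] true OR false = true
[2.1.3] true OR true = true
[2.1] true AND true AND true = true
[2.2.1.1] exactly-one(true, true) = false
[2.2.1] NOT false = true
[2.2.2.1.2] false AND true = false
[2.2.2.1] false OR false = false
[2.2.2] NOT false = true
[2.2] true AND true = true
[2] true → true = true
[root] true AND true = true
Overall: true → awarded

Awarded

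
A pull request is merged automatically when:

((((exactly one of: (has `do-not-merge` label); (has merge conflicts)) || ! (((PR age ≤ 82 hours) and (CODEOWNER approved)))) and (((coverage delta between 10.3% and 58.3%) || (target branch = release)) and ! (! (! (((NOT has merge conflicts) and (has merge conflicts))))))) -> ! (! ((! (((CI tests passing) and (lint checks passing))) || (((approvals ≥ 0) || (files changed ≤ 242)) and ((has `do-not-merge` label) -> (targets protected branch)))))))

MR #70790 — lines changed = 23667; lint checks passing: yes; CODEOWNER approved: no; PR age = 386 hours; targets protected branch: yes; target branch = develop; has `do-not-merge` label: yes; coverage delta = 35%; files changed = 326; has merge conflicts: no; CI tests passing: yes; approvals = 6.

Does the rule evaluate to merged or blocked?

Atomic conditions:
  has `do-not-merge` label: yes → true
  has merge conflicts: no → false
  PR age ≤ 82 hours: 386 ≤ 82 is false
  CODEOWNER approved: no → false
  coverage delta between 10.3% and 58.3%: 35 in [10.3, 58.3] is true
  target branch = release: develop == release is false
  NOT has merge conflicts: no → true
  CI tests passing: yes → true
  lint checks passing: yes → true
  approvals ≥ 0: 6 ≥ 0 is true
  files changed ≤ 242: 326 ≤ 242 is false
  targets protected branch: yes → true
Combine:
[1.1.1] exactly-one(true, false) = true
[1.1.2.1] false AND false = false
[1.1.2] NOT false = true
[1.1] true OR true = true
[1.2.1] true OR false = true
[1.2.2.1.1.1] true AND false = false
[1.2.2.1.1] NOT false = true
[1.2.2.1] NOT true = false
[1.2.2] NOT false = true
[1.2] true AND true = true
[1] true AND true = true
[2.1.1.1.1] true AND true = true
[2.1.1.1] NOT true = false
[2.1.1.2.1] true OR false = true
[2.1.1.2.2] true → true = true
[2.1.1.2] true AND true = true
[2.1.1] false OR true = true
[2.1] NOT true = false
[2] NOT false = true
[root] true → true = true
Overall: true → merged

Merged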